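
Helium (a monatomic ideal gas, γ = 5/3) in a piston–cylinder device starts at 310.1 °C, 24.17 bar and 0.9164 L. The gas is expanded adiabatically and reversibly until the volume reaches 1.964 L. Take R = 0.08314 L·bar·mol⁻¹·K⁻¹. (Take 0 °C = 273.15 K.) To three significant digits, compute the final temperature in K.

Convert: T₁ = 583.2 K.
Reversible adiabatic, γ = 5/3: T₂ = T₁·(V₁/V₂)^(γ−1) = 350.9 K; P₂ = P₁·(V₁/V₂)^γ = 6.784 bar.

T₂ ≈ 351 K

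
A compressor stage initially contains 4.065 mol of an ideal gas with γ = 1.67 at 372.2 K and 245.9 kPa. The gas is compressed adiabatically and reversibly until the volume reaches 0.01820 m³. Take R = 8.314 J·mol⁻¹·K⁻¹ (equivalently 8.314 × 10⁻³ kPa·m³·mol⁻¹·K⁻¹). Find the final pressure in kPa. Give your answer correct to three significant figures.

From PV = nRT: V₁ = nRT₁/P₁ = 0.05116 m³.
Reversible adiabatic, γ = 1.67: T₂ = T₁·(V₁/V₂)^(γ−1) = 743.8 K; P₂ = P₁·(V₁/V₂)^γ = 1381 kPa.

P₂ ≈ 1.38e+03 kPa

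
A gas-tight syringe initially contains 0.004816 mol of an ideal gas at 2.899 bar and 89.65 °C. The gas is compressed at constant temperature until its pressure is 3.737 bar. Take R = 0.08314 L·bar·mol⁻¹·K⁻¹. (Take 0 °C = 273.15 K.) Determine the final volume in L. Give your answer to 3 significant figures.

Convert: T₁ = 362.8 K.
From PV = nRT: V₁ = nRT₁/P₁ = 0.05011 L.
Isothermal, so P V is constant: T₂ = T₁; V₂ = V₁·(P₁/P₂) = 0.03887 L.

V₂ ≈ 0.0389 L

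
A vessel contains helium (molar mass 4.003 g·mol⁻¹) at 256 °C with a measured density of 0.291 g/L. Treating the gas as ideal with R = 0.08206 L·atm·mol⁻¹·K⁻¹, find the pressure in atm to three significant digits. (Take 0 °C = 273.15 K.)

ρ = PM/(RT) ⇒ P = ρRT/M = (0.291 × 0.08206 × 529.1) / 4.003

P ≈ 3.16 atm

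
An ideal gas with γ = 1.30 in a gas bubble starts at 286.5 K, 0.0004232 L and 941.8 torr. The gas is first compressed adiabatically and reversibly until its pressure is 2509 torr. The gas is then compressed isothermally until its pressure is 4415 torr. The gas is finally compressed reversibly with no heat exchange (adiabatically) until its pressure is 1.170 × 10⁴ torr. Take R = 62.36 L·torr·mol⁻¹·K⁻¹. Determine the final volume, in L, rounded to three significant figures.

V₄ ≈ 5.35e-05 L

Adiabatic (γ = 1.30), T V^(γ−1) and P V^γ constant: T₂ = T₁·(P₂/P₁)^((γ−1)/γ) = 359.2 K; V₂ = V₁·(P₁/P₂)^(1/γ) = 0.0001992 L.
T constant ⇒ Boyle's law P V = const: T₃ = T₂; V₃ = V₂·(P₂/P₃) = 0.0001132 L.
Adiabatic (γ = 1.30), T V^(γ−1) and P V^γ constant: T₄ = T₃·(P₄/P₃)^((γ−1)/γ) = 449.8 K; V₄ = V₃·(P₃/P₄)^(1/γ) = 5.348e-05 L.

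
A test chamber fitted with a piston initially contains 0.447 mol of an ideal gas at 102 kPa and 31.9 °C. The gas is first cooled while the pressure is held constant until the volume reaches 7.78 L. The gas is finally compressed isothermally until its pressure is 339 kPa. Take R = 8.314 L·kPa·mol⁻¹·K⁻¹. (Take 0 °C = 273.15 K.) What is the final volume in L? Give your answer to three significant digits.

V₃ ≈ 2.34 L

Convert: T₁ = 305.0 K.
From PV = nRT: V₁ = nRT₁/P₁ = 11.11 L.
Isobaric, so V/T is constant: P₂ = P₁; T₂ = T₁·(V₂/V₁) = 213.5 K.
T constant ⇒ Boyle's law P V = const: T₃ = T₂; V₃ = V₂·(P₂/P₃) = 2.341 L.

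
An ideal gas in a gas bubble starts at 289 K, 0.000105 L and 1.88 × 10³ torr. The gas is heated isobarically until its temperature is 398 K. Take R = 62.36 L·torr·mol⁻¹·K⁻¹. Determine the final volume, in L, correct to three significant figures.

P constant ⇒ V ∝ T: P₂ = P₁; V₂ = V₁·(T₂/T₁) = 0.0001446 L.

V₂ ≈ 0.000145 L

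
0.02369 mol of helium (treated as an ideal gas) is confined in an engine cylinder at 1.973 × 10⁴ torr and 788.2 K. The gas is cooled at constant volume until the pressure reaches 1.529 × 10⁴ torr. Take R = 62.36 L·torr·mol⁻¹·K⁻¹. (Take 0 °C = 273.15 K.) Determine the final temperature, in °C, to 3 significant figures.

T₂ ≈ 338 °C

From PV = nRT: V₁ = nRT₁/P₁ = 0.05902 L.
Isochoric, so P/T is constant: V₂ = V₁; T₂ = T₁·(P₂/P₁) = 610.8 K.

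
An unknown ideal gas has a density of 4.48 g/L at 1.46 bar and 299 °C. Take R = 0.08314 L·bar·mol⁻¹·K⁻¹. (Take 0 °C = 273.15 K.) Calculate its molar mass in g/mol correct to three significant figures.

M ≈ 146 g/mol

ρ = PM/(RT) ⇒ M = ρRT/P = (4.48 × 0.08314 × 572.1) / 1.46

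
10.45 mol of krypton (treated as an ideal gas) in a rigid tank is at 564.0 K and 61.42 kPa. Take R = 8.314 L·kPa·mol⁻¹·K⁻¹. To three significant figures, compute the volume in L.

V ≈ 798 L

PV = nRT ⇒ V = nRT/P = (10.45 × 8.314 × 564.0) / 61.42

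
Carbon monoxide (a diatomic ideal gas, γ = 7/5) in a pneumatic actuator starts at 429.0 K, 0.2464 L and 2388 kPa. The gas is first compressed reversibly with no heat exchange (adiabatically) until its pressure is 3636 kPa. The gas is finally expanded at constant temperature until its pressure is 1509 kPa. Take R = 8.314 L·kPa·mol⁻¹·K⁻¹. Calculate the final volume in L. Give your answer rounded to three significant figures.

V₃ ≈ 0.440 L

Adiabatic (γ = 7/5), T V^(γ−1) and P V^γ constant: T₂ = T₁·(P₂/P₁)^((γ−1)/γ) = 483.8 K; V₂ = V₁·(P₁/P₂)^(1/γ) = 0.1825 L.
T constant ⇒ Boyle's law P V = const: T₃ = T₂; V₃ = V₂·(P₂/P₃) = 0.4397 L.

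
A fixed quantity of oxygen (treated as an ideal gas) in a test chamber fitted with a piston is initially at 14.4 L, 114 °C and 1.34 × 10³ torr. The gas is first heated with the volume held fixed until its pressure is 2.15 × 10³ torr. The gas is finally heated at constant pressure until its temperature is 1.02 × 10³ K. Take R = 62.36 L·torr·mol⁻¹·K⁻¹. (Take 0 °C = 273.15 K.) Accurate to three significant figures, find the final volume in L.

V₃ ≈ 23.6 L

Convert: T₁ = 387.1 K.
Isochoric, so P/T is constant: V₂ = V₁; T₂ = T₁·(P₂/P₁) = 621.2 K.
P constant ⇒ V ∝ T: P₃ = P₂; V₃ = V₂·(T₃/T₂) = 23.65 L.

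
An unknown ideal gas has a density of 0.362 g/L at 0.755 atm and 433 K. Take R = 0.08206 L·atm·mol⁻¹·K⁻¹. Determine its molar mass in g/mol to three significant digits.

ρ = PM/(RT) ⇒ M = ρRT/P = (0.362 × 0.08206 × 433.0) / 0.755

M ≈ 17.0 g/mol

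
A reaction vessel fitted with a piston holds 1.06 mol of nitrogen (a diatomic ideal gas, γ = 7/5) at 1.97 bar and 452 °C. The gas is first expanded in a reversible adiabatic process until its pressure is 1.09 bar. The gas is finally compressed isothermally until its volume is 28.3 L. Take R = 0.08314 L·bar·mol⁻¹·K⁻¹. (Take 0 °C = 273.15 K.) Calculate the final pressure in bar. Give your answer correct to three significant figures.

Convert: T₁ = 725.1 K.
From PV = nRT: V₁ = nRT₁/P₁ = 32.44 L.
Reversible adiabatic, γ = 7/5: T₂ = T₁·(P₂/P₁)^((γ−1)/γ) = 612.3 K; V₂ = V₁·(P₁/P₂)^(1/γ) = 49.51 L.
Isothermal, so P V is constant: T₃ = T₂; P₃ = P₂·(V₂/V₃) = 1.907 bar.

P₃ ≈ 1.91 bar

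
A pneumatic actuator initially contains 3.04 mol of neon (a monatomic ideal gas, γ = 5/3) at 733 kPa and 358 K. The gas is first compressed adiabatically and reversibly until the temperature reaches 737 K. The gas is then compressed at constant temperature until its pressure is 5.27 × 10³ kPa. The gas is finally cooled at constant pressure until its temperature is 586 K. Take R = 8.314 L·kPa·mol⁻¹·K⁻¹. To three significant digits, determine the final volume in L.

V₄ ≈ 2.81 L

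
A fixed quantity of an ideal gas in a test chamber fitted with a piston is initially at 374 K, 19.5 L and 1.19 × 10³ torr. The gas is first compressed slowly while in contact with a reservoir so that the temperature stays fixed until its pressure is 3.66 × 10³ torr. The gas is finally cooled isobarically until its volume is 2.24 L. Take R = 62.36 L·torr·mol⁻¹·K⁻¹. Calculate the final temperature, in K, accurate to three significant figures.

T₃ ≈ 132 K

Isothermal, so P V is constant: T₂ = T₁; V₂ = V₁·(P₁/P₂) = 6.340 L.
P constant ⇒ V ∝ T: P₃ = P₂; T₃ = T₂·(V₃/V₂) = 132.1 K.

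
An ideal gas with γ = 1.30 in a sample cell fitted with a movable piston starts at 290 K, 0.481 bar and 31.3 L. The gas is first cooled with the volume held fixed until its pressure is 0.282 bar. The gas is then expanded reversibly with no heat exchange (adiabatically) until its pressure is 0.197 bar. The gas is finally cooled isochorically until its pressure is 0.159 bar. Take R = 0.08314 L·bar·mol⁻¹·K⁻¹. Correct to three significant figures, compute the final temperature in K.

Isochoric, so P/T is constant: V₂ = V₁; T₂ = T₁·(P₂/P₁) = 170.0 K.
Reversible adiabatic, γ = 1.30: T₃ = T₂·(P₃/P₂)^((γ−1)/γ) = 156.5 K; V₃ = V₂·(P₂/P₃)^(1/γ) = 41.25 L.
V constant ⇒ P ∝ T: V₄ = V₃; T₄ = T₃·(P₄/P₃) = 126.3 K.

T₄ ≈ 126 K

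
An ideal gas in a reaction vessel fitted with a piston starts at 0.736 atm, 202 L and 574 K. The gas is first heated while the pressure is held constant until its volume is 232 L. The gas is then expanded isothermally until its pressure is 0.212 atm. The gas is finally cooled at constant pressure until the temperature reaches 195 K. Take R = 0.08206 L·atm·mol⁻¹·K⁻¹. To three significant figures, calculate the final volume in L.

V₄ ≈ 238 L

P constant ⇒ V ∝ T: P₂ = P₁; T₂ = T₁·(V₂/V₁) = 659.2 K.
T constant ⇒ Boyle's law P V = const: T₃ = T₂; V₃ = V₂·(P₂/P₃) = 805.4 L.
P constant ⇒ V ∝ T: P₄ = P₃; V₄ = V₃·(T₄/T₃) = 238.2 L.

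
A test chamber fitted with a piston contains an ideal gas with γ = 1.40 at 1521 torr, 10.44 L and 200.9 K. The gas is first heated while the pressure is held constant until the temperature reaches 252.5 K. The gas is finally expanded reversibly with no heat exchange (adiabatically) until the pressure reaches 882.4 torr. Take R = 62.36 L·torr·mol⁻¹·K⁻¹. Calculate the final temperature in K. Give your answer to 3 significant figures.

T₃ ≈ 216 K

P constant ⇒ V ∝ T: P₂ = P₁; V₂ = V₁·(T₂/T₁) = 13.12 L.
Adiabatic (γ = 1.40), T V^(γ−1) and P V^γ constant: T₃ = T₂·(P₃/P₂)^((γ−1)/γ) = 216.1 K; V₃ = V₂·(P₂/P₃)^(1/γ) = 19.36 L.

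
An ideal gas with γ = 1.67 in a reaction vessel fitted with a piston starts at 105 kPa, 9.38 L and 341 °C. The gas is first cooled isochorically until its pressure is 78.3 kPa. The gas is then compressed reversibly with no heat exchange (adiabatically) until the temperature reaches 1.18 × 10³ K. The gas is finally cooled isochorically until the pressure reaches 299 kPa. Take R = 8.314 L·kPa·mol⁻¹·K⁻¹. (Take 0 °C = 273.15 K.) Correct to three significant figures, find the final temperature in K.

T₄ ≈ 426 K

Convert: T₁ = 614.1 K.
Isochoric, so P/T is constant: V₂ = V₁; T₂ = T₁·(P₂/P₁) = 458.0 K.
Reversible adiabatic, γ = 1.67: P₃ = P₂·(T₃/T₂)^(γ/(γ−1)) = 828.5 kPa; V₃ = V₂·(T₂/T₃)^(1/(γ−1)) = 2.284 L.
Isochoric, so P/T is constant: V₄ = V₃; T₄ = T₃·(P₄/P₃) = 425.9 K.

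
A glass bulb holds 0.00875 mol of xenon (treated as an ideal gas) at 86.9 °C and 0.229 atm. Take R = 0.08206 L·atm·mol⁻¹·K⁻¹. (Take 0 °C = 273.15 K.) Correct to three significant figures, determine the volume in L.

V ≈ 1.13 L

Convert: T = 360.05 K.
PV = nRT ⇒ V = nRT/P = (0.00875 × 0.08206 × 360.05) / 0.229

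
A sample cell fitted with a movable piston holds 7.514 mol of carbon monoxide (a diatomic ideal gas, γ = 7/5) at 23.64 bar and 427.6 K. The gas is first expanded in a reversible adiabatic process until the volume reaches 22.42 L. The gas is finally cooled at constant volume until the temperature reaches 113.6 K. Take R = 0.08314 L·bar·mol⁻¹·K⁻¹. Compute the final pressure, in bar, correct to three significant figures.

P₃ ≈ 3.17 bar

From PV = nRT: V₁ = nRT₁/P₁ = 11.30 L.
Reversible adiabatic, γ = 7/5: T₂ = T₁·(V₁/V₂)^(γ−1) = 325.1 K; P₂ = P₁·(V₁/V₂)^γ = 9.059 bar.
Isochoric, so P/T is constant: V₃ = V₂; P₃ = P₂·(T₃/T₂) = 3.165 bar.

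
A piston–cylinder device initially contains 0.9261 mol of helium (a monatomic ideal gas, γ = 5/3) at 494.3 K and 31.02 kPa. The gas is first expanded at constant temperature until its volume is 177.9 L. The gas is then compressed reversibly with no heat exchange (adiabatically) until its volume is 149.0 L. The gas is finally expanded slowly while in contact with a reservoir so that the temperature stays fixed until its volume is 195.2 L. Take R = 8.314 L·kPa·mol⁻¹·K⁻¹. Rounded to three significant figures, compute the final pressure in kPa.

P₄ ≈ 21.9 kPa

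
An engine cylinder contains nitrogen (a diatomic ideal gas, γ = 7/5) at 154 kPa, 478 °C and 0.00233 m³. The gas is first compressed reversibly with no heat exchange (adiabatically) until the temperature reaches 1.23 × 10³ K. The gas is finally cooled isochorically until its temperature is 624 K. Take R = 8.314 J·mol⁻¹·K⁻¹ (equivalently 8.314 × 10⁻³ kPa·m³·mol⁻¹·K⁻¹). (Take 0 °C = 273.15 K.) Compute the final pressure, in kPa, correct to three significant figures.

P₃ ≈ 439 kPa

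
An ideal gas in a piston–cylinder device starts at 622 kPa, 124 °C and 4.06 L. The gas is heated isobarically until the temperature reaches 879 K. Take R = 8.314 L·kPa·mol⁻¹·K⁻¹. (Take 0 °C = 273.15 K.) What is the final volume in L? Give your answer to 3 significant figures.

V₂ ≈ 8.99 L

Convert: T₁ = 397.1 K.
P constant ⇒ V ∝ T: P₂ = P₁; V₂ = V₁·(T₂/T₁) = 8.986 L.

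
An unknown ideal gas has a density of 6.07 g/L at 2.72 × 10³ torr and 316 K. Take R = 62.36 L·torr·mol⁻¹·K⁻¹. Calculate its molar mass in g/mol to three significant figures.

M ≈ 44.0 g/mol

ρ = PM/(RT) ⇒ M = ρRT/P = (6.07 × 62.36 × 316.0) / 2.72e+03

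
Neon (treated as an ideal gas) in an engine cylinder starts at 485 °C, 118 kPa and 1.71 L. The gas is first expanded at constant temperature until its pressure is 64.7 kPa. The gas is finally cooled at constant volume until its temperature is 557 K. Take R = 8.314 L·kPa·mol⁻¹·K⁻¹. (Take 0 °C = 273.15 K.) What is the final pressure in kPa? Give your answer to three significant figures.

P₃ ≈ 47.5 kPa

Convert: T₁ = 758.1 K.
Isothermal, so P V is constant: T₂ = T₁; V₂ = V₁·(P₁/P₂) = 3.119 L.
Isochoric, so P/T is constant: V₃ = V₂; P₃ = P₂·(T₃/T₂) = 47.53 kPa.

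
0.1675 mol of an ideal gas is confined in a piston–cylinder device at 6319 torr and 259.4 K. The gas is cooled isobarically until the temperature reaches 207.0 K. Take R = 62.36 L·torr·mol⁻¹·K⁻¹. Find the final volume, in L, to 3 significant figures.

From PV = nRT: V₁ = nRT₁/P₁ = 0.4288 L.
Isobaric, so V/T is constant: P₂ = P₁; V₂ = V₁·(T₂/T₁) = 0.3422 L.

V₂ ≈ 0.342 L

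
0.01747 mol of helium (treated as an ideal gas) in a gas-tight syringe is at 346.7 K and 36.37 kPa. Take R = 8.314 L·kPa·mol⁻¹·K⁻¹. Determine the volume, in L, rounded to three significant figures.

V ≈ 1.38 L

PV = nRT ⇒ V = nRT/P = (0.01747 × 8.314 × 346.7) / 36.37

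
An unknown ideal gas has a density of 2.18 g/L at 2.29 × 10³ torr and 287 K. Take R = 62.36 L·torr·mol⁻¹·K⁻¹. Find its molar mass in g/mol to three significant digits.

ρ = PM/(RT) ⇒ M = ρRT/P = (2.18 × 62.36 × 287.0) / 2.29e+03

M ≈ 17.0 g/mol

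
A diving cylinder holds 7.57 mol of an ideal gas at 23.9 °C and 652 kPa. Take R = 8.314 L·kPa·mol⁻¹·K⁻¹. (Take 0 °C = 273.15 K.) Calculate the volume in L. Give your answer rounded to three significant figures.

V ≈ 28.7 L

Convert: T = 297.05 K.
PV = nRT ⇒ V = nRT/P = (7.57 × 8.314 × 297.05) / 652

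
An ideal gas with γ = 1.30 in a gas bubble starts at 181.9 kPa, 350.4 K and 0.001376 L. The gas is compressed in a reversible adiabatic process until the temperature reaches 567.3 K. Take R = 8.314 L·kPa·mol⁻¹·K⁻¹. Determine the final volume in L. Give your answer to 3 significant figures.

Adiabatic (γ = 1.30), T V^(γ−1) and P V^γ constant: P₂ = P₁·(T₂/T₁)^(γ/(γ−1)) = 1467 kPa; V₂ = V₁·(T₁/T₂)^(1/(γ−1)) = 0.0002761 L.

V₂ ≈ 0.000276 L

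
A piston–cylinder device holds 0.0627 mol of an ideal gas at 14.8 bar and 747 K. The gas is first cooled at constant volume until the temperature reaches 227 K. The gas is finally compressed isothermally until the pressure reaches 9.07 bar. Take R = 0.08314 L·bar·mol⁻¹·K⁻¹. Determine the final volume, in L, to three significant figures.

V₃ ≈ 0.130 L

From PV = nRT: V₁ = nRT₁/P₁ = 0.2631 L.
V constant ⇒ P ∝ T: V₂ = V₁; P₂ = P₁·(T₂/T₁) = 4.497 bar.
Isothermal, so P V is constant: T₃ = T₂; V₃ = V₂·(P₂/P₃) = 0.1305 L.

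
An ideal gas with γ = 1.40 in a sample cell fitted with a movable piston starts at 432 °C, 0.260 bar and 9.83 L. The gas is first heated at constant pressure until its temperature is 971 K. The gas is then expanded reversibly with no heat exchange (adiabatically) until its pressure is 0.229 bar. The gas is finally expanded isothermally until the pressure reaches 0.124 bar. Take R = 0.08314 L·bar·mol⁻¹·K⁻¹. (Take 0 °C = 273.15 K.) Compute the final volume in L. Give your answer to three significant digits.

V₄ ≈ 27.4 L

Convert: T₁ = 705.1 K.
P constant ⇒ V ∝ T: P₂ = P₁; V₂ = V₁·(T₂/T₁) = 13.54 L.
Reversible adiabatic, γ = 1.40: T₃ = T₂·(P₃/P₂)^((γ−1)/γ) = 936.4 K; V₃ = V₂·(P₂/P₃)^(1/γ) = 14.82 L.
Isothermal, so P V is constant: T₄ = T₃; V₄ = V₃·(P₃/P₄) = 27.37 L.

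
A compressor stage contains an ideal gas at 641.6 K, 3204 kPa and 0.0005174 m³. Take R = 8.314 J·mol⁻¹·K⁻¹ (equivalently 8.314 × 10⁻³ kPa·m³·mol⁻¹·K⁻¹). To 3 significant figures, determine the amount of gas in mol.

n ≈ 0.311 mol

PV = nRT ⇒ n = PV/(RT) = (3204 × 0.0005174) / (8.314 × 10⁻³ × 641.6)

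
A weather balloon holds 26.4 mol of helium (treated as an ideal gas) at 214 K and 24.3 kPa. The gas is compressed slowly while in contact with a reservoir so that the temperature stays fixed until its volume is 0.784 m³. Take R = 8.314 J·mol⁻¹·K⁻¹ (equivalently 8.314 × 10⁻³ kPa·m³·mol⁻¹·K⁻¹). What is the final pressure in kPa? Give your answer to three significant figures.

P₂ ≈ 59.9 kPa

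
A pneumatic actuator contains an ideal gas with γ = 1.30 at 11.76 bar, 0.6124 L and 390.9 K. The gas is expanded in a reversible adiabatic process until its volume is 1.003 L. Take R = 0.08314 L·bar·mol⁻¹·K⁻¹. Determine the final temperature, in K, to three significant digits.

Reversible adiabatic, γ = 1.30: T₂ = T₁·(V₁/V₂)^(γ−1) = 337.1 K; P₂ = P₁·(V₁/V₂)^γ = 6.192 bar.

T₂ ≈ 337 K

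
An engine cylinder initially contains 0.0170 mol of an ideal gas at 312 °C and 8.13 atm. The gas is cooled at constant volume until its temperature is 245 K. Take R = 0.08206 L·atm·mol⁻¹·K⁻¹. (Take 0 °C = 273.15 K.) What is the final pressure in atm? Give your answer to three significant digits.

P₂ ≈ 3.40 atm

Convert: T₁ = 585.1 K.
From PV = nRT: V₁ = nRT₁/P₁ = 0.1004 L.
V constant ⇒ P ∝ T: V₂ = V₁; P₂ = P₁·(T₂/T₁) = 3.404 atm.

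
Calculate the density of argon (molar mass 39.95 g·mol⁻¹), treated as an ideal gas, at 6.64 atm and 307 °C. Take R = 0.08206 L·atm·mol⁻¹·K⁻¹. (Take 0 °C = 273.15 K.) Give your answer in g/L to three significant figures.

ρ ≈ 5.57 g/L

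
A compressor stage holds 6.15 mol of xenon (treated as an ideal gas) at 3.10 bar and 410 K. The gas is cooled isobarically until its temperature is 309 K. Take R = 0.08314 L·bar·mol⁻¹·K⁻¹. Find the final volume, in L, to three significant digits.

From PV = nRT: V₁ = nRT₁/P₁ = 67.63 L.
Isobaric, so V/T is constant: P₂ = P₁; V₂ = V₁·(T₂/T₁) = 50.97 L.

V₂ ≈ 51.0 L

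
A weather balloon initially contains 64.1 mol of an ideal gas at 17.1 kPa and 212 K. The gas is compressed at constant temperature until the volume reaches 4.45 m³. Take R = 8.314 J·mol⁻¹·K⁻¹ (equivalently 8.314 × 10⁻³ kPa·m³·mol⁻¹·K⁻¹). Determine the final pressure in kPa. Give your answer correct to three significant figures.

P₂ ≈ 25.4 kPa

From PV = nRT: V₁ = nRT₁/P₁ = 6.607 m³.
Isothermal, so P V is constant: T₂ = T₁; P₂ = P₁·(V₁/V₂) = 25.39 kPa.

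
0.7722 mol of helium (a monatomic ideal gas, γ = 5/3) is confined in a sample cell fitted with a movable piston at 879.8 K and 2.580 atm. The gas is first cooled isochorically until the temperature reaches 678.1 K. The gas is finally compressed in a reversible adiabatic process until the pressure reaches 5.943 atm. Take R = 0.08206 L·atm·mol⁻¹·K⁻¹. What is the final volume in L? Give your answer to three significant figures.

V₃ ≈ 11.2 L

From PV = nRT: V₁ = nRT₁/P₁ = 21.61 L.
V constant ⇒ P ∝ T: V₂ = V₁; P₂ = P₁·(T₂/T₁) = 1.989 atm.
Reversible adiabatic, γ = 5/3: T₃ = T₂·(P₃/P₂)^((γ−1)/γ) = 1051 K; V₃ = V₂·(P₂/P₃)^(1/γ) = 11.20 L.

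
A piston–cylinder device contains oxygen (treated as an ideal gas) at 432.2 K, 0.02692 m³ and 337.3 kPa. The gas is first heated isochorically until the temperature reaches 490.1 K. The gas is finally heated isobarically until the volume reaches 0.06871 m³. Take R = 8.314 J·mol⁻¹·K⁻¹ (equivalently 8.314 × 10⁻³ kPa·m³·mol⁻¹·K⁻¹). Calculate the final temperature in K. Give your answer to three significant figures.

V constant ⇒ P ∝ T: V₂ = V₁; P₂ = P₁·(T₂/T₁) = 382.5 kPa.
P constant ⇒ V ∝ T: P₃ = P₂; T₃ = T₂·(V₃/V₂) = 1251 K.

T₃ ≈ 1.25e+03 K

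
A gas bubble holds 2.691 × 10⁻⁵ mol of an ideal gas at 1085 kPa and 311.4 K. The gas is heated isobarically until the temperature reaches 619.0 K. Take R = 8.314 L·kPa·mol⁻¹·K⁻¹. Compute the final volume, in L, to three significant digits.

From PV = nRT: V₁ = nRT₁/P₁ = 6.421e-05 L.
Isobaric, so V/T is constant: P₂ = P₁; V₂ = V₁·(T₂/T₁) = 0.0001276 L.

V₂ ≈ 0.000128 L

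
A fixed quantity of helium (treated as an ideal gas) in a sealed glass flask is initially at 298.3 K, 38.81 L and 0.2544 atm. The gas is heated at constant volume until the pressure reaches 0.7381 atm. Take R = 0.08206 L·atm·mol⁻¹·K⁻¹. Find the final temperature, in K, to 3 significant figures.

T₂ ≈ 865 K

Isochoric, so P/T is constant: V₂ = V₁; T₂ = T₁·(P₂/P₁) = 865.5 K.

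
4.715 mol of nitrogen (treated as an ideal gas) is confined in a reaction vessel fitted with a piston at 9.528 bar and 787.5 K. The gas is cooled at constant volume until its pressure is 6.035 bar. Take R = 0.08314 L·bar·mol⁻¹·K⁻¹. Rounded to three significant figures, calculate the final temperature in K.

T₂ ≈ 499 K

From PV = nRT: V₁ = nRT₁/P₁ = 32.40 L.
V constant ⇒ P ∝ T: V₂ = V₁; T₂ = T₁·(P₂/P₁) = 498.8 K.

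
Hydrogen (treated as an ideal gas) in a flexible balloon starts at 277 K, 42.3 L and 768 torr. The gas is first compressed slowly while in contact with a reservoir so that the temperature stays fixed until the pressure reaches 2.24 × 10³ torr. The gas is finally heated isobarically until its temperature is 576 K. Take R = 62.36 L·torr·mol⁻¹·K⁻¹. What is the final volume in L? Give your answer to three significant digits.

V₃ ≈ 30.2 L

Isothermal, so P V is constant: T₂ = T₁; V₂ = V₁·(P₁/P₂) = 14.50 L.
P constant ⇒ V ∝ T: P₃ = P₂; V₃ = V₂·(T₃/T₂) = 30.16 L.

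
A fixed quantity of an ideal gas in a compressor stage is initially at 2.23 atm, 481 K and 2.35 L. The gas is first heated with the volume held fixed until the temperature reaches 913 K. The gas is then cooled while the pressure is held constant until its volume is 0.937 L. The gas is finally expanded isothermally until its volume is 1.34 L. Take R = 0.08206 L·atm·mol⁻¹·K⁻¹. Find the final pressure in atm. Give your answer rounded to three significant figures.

P₄ ≈ 2.96 atm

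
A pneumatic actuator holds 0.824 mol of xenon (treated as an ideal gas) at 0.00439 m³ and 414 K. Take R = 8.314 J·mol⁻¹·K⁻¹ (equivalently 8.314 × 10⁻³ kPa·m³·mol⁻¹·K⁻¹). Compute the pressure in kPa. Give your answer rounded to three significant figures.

PV = nRT ⇒ P = nRT/V = (0.824 × 8.314 × 10⁻³ × 414) / 0.00439

P ≈ 646 kPa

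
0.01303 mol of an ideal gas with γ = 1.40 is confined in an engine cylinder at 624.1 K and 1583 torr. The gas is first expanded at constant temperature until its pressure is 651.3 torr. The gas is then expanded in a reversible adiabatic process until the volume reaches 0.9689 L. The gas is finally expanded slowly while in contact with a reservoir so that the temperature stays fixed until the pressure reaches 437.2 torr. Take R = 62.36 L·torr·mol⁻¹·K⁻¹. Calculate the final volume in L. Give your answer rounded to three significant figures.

V₄ ≈ 1.06 L

From PV = nRT: V₁ = nRT₁/P₁ = 0.3203 L.
Isothermal, so P V is constant: T₂ = T₁; V₂ = V₁·(P₁/P₂) = 0.7786 L.
Adiabatic (γ = 1.40), T V^(γ−1) and P V^γ constant: T₃ = T₂·(V₂/V₃)^(γ−1) = 571.8 K; P₃ = P₂·(V₂/V₃)^γ = 479.6 torr.
Isothermal, so P V is constant: T₄ = T₃; V₄ = V₃·(P₃/P₄) = 1.063 L.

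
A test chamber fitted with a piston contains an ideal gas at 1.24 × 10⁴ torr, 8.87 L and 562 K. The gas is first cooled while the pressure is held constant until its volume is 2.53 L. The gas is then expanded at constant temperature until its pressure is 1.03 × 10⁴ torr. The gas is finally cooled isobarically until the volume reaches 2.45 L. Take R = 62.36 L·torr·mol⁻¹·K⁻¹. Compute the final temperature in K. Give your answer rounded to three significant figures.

Isobaric, so V/T is constant: P₂ = P₁; T₂ = T₁·(V₂/V₁) = 160.3 K.
Isothermal, so P V is constant: T₃ = T₂; V₃ = V₂·(P₂/P₃) = 3.046 L.
P constant ⇒ V ∝ T: P₄ = P₃; T₄ = T₃·(V₄/V₃) = 128.9 K.

T₄ ≈ 129 K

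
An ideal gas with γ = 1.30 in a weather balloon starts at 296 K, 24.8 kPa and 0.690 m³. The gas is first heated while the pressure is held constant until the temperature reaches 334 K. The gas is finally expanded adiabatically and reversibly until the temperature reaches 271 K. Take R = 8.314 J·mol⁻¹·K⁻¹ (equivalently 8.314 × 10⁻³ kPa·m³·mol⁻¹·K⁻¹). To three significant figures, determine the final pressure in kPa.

Isobaric, so V/T is constant: P₂ = P₁; V₂ = V₁·(T₂/T₁) = 0.7786 m³.
Reversible adiabatic, γ = 1.30: P₃ = P₂·(T₃/T₂)^(γ/(γ−1)) = 10.02 kPa; V₃ = V₂·(T₂/T₃)^(1/(γ−1)) = 1.563 m³.

P₃ ≈ 10.0 kPa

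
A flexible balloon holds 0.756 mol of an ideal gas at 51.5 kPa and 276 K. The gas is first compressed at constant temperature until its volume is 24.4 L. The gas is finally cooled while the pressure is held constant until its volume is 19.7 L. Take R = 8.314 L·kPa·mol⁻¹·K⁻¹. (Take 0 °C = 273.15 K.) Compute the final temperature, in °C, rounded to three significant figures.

T₃ ≈ -50.3 °C

From PV = nRT: V₁ = nRT₁/P₁ = 33.68 L.
T constant ⇒ Boyle's law P V = const: T₂ = T₁; P₂ = P₁·(V₁/V₂) = 71.10 kPa.
P constant ⇒ V ∝ T: P₃ = P₂; T₃ = T₂·(V₃/V₂) = 222.8 K.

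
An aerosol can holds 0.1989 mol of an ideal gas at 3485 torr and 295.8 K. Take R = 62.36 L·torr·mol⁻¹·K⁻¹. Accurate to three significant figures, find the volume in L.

PV = nRT ⇒ V = nRT/P = (0.1989 × 62.36 × 295.8) / 3485

V ≈ 1.05 L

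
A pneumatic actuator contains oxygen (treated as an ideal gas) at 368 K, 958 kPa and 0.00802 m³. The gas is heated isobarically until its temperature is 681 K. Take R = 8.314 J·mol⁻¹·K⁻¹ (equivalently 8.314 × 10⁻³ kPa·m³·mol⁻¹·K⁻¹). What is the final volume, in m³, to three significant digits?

V₂ ≈ 0.0148 m³

Isobaric, so V/T is constant: P₂ = P₁; V₂ = V₁·(T₂/T₁) = 0.01484 m³.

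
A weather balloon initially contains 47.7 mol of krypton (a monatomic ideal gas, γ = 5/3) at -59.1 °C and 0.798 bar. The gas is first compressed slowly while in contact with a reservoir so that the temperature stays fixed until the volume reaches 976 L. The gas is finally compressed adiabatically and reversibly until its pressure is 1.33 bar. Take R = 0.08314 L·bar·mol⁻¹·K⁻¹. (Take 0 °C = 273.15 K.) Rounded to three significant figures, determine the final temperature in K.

Convert: T₁ = 214.0 K.
From PV = nRT: V₁ = nRT₁/P₁ = 1064 L.
T constant ⇒ Boyle's law P V = const: T₂ = T₁; P₂ = P₁·(V₁/V₂) = 0.8697 bar.
Adiabatic (γ = 5/3), T V^(γ−1) and P V^γ constant: T₃ = T₂·(P₃/P₂)^((γ−1)/γ) = 253.7 K; V₃ = V₂·(P₂/P₃)^(1/γ) = 756.4 L.

T₃ ≈ 254 K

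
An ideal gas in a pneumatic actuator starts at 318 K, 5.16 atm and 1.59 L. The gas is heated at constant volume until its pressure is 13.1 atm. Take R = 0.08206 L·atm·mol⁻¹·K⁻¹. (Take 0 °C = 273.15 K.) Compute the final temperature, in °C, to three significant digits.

T₂ ≈ 534 °C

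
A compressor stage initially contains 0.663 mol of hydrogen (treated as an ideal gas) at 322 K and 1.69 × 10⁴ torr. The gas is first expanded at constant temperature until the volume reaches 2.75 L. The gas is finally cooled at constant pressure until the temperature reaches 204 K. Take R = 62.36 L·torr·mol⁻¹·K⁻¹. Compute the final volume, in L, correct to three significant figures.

From PV = nRT: V₁ = nRT₁/P₁ = 0.7878 L.
Isothermal, so P V is constant: T₂ = T₁; P₂ = P₁·(V₁/V₂) = 4841 torr.
Isobaric, so V/T is constant: P₃ = P₂; V₃ = V₂·(T₃/T₂) = 1.742 L.

V₃ ≈ 1.74 L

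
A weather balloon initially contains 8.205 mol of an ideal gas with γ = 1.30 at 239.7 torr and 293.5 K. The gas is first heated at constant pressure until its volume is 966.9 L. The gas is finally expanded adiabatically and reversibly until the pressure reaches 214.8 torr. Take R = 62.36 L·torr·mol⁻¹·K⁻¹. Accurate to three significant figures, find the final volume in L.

From PV = nRT: V₁ = nRT₁/P₁ = 626.5 L.
Isobaric, so V/T is constant: P₂ = P₁; T₂ = T₁·(V₂/V₁) = 453.0 K.
Adiabatic (γ = 1.30), T V^(γ−1) and P V^γ constant: T₃ = T₂·(P₃/P₂)^((γ−1)/γ) = 441.6 K; V₃ = V₂·(P₂/P₃)^(1/γ) = 1052 L.

V₃ ≈ 1.05e+03 L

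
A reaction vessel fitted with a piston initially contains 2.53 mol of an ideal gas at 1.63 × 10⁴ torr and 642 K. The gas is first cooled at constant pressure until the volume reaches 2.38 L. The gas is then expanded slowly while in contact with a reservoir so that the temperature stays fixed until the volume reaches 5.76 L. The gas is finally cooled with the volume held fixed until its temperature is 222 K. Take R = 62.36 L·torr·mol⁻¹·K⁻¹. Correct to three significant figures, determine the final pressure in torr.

P₄ ≈ 6.08e+03 torr

From PV = nRT: V₁ = nRT₁/P₁ = 6.214 L.
Isobaric, so V/T is constant: P₂ = P₁; T₂ = T₁·(V₂/V₁) = 245.9 K.
T constant ⇒ Boyle's law P V = const: T₃ = T₂; P₃ = P₂·(V₂/V₃) = 6735 torr.
Isochoric, so P/T is constant: V₄ = V₃; P₄ = P₃·(T₄/T₃) = 6081 torr.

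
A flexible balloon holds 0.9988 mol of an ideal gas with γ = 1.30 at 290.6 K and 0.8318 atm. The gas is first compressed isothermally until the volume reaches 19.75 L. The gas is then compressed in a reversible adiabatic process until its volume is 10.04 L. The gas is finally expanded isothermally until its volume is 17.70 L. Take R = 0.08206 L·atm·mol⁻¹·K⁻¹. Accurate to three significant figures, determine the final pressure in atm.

P₄ ≈ 1.65 atm

From PV = nRT: V₁ = nRT₁/P₁ = 28.63 L.
T constant ⇒ Boyle's law P V = const: T₂ = T₁; P₂ = P₁·(V₁/V₂) = 1.206 atm.
Reversible adiabatic, γ = 1.30: T₃ = T₂·(V₂/V₃)^(γ−1) = 356.0 K; P₃ = P₂·(V₂/V₃)^γ = 2.906 atm.
Isothermal, so P V is constant: T₄ = T₃; P₄ = P₃·(V₃/V₄) = 1.648 atm.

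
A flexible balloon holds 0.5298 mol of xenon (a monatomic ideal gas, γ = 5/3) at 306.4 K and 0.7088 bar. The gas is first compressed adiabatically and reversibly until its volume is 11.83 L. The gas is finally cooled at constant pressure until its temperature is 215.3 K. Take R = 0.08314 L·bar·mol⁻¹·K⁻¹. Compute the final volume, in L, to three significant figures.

V₃ ≈ 6.05 L

From PV = nRT: V₁ = nRT₁/P₁ = 19.04 L.
Adiabatic (γ = 5/3), T V^(γ−1) and P V^γ constant: T₂ = T₁·(V₁/V₂)^(γ−1) = 420.8 K; P₂ = P₁·(V₁/V₂)^γ = 1.567 bar.
P constant ⇒ V ∝ T: P₃ = P₂; V₃ = V₂·(T₃/T₂) = 6.053 L.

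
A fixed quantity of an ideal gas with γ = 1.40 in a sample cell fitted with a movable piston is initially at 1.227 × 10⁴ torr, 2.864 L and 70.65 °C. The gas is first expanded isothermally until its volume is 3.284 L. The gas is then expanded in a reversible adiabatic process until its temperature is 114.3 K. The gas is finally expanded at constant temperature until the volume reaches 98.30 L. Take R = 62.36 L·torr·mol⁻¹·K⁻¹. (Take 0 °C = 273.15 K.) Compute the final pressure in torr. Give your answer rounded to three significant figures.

Convert: T₁ = 343.8 K.
Isothermal, so P V is constant: T₂ = T₁; P₂ = P₁·(V₁/V₂) = 1.070e+04 torr.
Adiabatic (γ = 1.40), T V^(γ−1) and P V^γ constant: P₃ = P₂·(T₃/T₂)^(γ/(γ−1)) = 226.7 torr; V₃ = V₂·(T₂/T₃)^(1/(γ−1)) = 51.53 L.
Isothermal, so P V is constant: T₄ = T₃; P₄ = P₃·(V₃/V₄) = 118.9 torr.

P₄ ≈ 119 torr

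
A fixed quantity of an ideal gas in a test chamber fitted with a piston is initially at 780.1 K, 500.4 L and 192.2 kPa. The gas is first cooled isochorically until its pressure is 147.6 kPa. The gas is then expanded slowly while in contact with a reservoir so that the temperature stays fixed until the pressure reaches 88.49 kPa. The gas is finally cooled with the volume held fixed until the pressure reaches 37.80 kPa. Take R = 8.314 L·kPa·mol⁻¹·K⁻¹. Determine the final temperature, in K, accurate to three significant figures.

Isochoric, so P/T is constant: V₂ = V₁; T₂ = T₁·(P₂/P₁) = 599.1 K.
T constant ⇒ Boyle's law P V = const: T₃ = T₂; V₃ = V₂·(P₂/P₃) = 834.7 L.
Isochoric, so P/T is constant: V₄ = V₃; T₄ = T₃·(P₄/P₃) = 255.9 K.

T₄ ≈ 256 K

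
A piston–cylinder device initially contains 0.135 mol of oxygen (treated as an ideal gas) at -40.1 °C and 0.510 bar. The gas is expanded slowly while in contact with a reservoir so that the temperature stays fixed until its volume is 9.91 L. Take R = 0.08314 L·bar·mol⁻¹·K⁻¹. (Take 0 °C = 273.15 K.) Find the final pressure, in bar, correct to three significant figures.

Convert: T₁ = 233.0 K.
From PV = nRT: V₁ = nRT₁/P₁ = 5.129 L.
T constant ⇒ Boyle's law P V = const: T₂ = T₁; P₂ = P₁·(V₁/V₂) = 0.2639 bar.

P₂ ≈ 0.264 bar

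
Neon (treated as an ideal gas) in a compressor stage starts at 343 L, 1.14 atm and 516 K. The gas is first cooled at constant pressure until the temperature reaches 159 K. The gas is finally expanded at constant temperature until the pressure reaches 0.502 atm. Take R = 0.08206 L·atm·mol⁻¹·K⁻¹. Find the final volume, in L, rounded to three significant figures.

V₃ ≈ 240 L

Isobaric, so V/T is constant: P₂ = P₁; V₂ = V₁·(T₂/T₁) = 105.7 L.
Isothermal, so P V is constant: T₃ = T₂; V₃ = V₂·(P₂/P₃) = 240.0 L.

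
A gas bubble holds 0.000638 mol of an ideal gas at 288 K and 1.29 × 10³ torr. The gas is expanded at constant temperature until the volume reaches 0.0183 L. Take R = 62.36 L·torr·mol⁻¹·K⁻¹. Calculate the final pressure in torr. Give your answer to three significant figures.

From PV = nRT: V₁ = nRT₁/P₁ = 0.008882 L.
Isothermal, so P V is constant: T₂ = T₁; P₂ = P₁·(V₁/V₂) = 626.1 torr.

P₂ ≈ 626 torr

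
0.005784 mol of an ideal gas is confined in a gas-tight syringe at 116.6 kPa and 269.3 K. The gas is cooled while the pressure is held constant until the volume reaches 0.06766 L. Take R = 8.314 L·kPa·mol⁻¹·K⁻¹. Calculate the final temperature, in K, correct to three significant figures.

From PV = nRT: V₁ = nRT₁/P₁ = 0.1111 L.
Isobaric, so V/T is constant: P₂ = P₁; T₂ = T₁·(V₂/V₁) = 164.1 K.

T₂ ≈ 164 K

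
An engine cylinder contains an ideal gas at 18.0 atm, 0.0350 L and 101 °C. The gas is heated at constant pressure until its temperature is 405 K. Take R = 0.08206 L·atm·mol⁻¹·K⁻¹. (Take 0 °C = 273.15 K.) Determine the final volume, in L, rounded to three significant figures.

V₂ ≈ 0.0379 L

Convert: T₁ = 374.1 K.
Isobaric, so V/T is constant: P₂ = P₁; V₂ = V₁·(T₂/T₁) = 0.03789 L.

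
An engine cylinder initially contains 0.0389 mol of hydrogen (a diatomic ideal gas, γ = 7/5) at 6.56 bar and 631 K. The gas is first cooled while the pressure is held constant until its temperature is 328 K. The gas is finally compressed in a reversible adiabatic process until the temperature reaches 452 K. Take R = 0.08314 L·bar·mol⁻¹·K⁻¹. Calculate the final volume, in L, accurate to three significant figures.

V₃ ≈ 0.0725 L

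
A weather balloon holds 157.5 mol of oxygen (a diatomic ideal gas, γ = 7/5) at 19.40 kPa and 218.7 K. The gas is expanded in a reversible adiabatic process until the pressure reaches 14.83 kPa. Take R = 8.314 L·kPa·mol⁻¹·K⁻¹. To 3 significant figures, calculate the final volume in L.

From PV = nRT: V₁ = nRT₁/P₁ = 1.476e+04 L.
Adiabatic (γ = 7/5), T V^(γ−1) and P V^γ constant: T₂ = T₁·(P₂/P₁)^((γ−1)/γ) = 202.5 K; V₂ = V₁·(P₁/P₂)^(1/γ) = 1.788e+04 L.

V₂ ≈ 1.79e+04 L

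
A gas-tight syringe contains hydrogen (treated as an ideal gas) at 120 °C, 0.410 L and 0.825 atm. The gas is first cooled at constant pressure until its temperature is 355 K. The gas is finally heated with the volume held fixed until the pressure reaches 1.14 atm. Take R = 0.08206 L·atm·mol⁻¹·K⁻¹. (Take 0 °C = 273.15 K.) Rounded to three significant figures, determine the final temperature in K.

T₃ ≈ 491 K

Convert: T₁ = 393.1 K.
Isobaric, so V/T is constant: P₂ = P₁; V₂ = V₁·(T₂/T₁) = 0.3702 L.
V constant ⇒ P ∝ T: V₃ = V₂; T₃ = T₂·(P₃/P₂) = 490.5 K.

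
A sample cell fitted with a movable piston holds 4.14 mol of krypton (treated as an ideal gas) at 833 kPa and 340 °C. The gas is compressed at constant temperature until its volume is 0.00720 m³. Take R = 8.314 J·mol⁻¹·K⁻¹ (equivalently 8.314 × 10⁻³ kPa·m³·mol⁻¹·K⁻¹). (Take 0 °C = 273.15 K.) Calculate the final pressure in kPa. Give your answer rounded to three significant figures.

Convert: T₁ = 613.1 K.
From PV = nRT: V₁ = nRT₁/P₁ = 0.02534 m³.
T constant ⇒ Boyle's law P V = const: T₂ = T₁; P₂ = P₁·(V₁/V₂) = 2931 kPa.

P₂ ≈ 2.93e+03 kPa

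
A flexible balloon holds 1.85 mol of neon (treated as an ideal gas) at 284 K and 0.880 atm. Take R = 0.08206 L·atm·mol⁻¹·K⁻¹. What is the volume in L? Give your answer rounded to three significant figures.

PV = nRT ⇒ V = nRT/P = (1.85 × 0.08206 × 284) / 0.880

V ≈ 49.0 L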